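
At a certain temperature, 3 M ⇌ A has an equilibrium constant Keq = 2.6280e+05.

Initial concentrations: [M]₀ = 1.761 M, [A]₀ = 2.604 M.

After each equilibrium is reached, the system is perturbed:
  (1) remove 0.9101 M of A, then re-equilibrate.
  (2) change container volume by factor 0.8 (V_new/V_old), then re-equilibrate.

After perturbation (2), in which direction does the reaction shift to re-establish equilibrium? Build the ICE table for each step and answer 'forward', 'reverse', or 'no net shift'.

Direction: forward

Q₀ = 0.4768 vs Keq = 2.6280e+05 ⇒ Q<K, forward
Step 1:
                    M           A
  init          1.761       2.604
  Δ            -1.738      0.5793
  eq          0.02297       3.183
  solve Keq expr → x = 0.5793; check Q = 2.6280e+05
Then remove 0.9101 M of A.
Step 2:
                    M           A
  init        0.02297       2.273
  Δ         -0.002436  8.1197e-04
  eq          0.02053       2.274
  solve Keq expr → x = 8.1197e-04; check Q = 2.6280e+05
Then change container volume by factor 0.8 (V_new/V_old).
Step 3:
                    M           A
  init        0.02566       2.843
  Δ         -0.003544    0.001181
  eq          0.02212       2.844
  solve Keq expr → x = 0.001181; check Q = 2.6280e+05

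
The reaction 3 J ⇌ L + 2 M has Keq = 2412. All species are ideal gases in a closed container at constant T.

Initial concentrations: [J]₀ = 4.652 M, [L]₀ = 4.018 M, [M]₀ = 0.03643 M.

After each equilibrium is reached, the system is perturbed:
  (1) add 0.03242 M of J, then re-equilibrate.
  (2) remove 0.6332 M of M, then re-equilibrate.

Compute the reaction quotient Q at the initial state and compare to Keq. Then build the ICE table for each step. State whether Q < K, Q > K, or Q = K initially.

Q₀ = 5.2967e-05 vs Keq = 2412 ⇒ Q<K, forward
Step 1:
                  J         L         M
  Initial     4.652     4.018   0.03643
  Change     -4.381      1.46     2.921
  Equil      0.2708     5.478     2.957
  solve Keq expr → x = 1.46; check Q = 2412
Then add 0.03242 M of J.
Step 2:
                  J         L         M
  Initial    0.3032     5.478     2.957
  Change   -0.03099   0.01033   0.02066
  Equil      0.2723     5.489     2.978
  solve Keq expr → x = 0.01033; check Q = 2412
Then remove 0.6332 M of M.
Step 3:
                  J         L         M
  Initial    0.2723     5.489     2.345
  Change   -0.03825   0.01275    0.0255
  Equil       0.234     5.501      2.37
  solve Keq expr → x = 0.01275; check Q = 2412

Q₀ = 5.2967e-05; Q < K (proceeds forward)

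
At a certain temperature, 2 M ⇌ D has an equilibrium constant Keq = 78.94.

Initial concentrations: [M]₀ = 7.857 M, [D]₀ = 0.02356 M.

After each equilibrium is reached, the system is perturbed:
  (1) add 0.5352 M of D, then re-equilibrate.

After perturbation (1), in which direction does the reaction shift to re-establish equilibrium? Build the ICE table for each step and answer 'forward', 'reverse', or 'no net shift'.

Q₀ = 3.8165e-04 vs Keq = 78.94 ⇒ Q<K, forward
Step 1:
                  M         D
  init        7.857   0.02356
  Δ          -7.636     3.818
  eq         0.2206     3.842
  solve Keq expr → x = 3.818; check Q = 78.94
Then add 0.5352 M of D.
Step 2:
                  M         D
  init       0.2206     4.377
  Δ         0.01467 -0.007334
  eq         0.2353      4.37
  solve Keq expr → x = -0.007334; check Q = 78.94

Direction: reverse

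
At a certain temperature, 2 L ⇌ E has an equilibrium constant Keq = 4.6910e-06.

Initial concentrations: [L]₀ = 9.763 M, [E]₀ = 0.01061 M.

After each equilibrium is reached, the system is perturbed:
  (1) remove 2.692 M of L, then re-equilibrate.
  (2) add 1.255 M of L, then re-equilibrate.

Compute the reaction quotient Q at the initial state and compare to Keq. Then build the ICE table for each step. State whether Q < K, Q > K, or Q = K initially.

Q₀ = 1.1131e-04 vs Keq = 4.6910e-06 ⇒ Q>K, reverse
Step 1:
                   L          E
  init         9.763    0.01061
  Δ          0.02032   -0.01016
  eq           9.783 4.4899e-04
  solve Keq expr → x = -0.01016; check Q = 4.6910e-06
Then remove 2.692 M of L.
Step 2:
                   L          E
  init         7.091 4.4899e-04
  Δ       4.2614e-04 -2.1307e-04
  eq           7.092 2.3592e-04
  solve Keq expr → x = -2.1307e-04; check Q = 4.6910e-06
Then add 1.255 M of L.
Step 3:
                   L          E
  init         8.347 2.3592e-04
  Δ       -1.8175e-04 9.0875e-05
  eq           8.347 3.2680e-04
  solve Keq expr → x = 9.0875e-05; check Q = 4.6910e-06

Q₀ = 1.1131e-04; Q > K (proceeds reverse)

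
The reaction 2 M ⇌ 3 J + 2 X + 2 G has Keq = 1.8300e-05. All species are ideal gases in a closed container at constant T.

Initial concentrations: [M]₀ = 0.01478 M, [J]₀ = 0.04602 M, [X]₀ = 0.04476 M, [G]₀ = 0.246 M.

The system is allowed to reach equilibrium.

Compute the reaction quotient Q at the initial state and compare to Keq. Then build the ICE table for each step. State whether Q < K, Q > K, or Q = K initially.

Q₀ = 5.4093e-05 vs Keq = 1.8300e-05 ⇒ Q>K, reverse
Step 1:
                  M         J         X         G
  Initial   0.01478   0.04602   0.04476     0.246
  Change   0.003876 -0.005814 -0.003876 -0.003876
  Equil     0.01866   0.04021   0.04088    0.2421
  solve Keq expr → x = -0.001938; check Q = 1.8300e-05

Q₀ = 5.4093e-05; Q > K (proceeds reverse)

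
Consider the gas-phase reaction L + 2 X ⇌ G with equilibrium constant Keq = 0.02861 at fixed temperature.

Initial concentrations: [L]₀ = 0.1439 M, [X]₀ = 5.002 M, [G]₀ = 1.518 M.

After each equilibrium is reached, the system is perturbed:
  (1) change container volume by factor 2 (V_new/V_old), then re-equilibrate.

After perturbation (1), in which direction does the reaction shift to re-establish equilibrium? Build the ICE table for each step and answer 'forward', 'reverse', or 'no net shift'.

Q₀ = 0.4216 vs Keq = 0.02861 ⇒ Q>K, reverse
Step 1:
                   L          X          G
  Initial     0.1439      5.002      1.518
  Change      0.6374      1.275    -0.6374
  Equil       0.7813      6.277     0.8806
  solve Keq expr → x = -0.6374; check Q = 0.02861
Then change container volume by factor 2 (V_new/V_old).
Step 2:
                   L          X          G
  Initial     0.3906      3.138     0.4403
  Change      0.2179     0.4358    -0.2179
  Equil       0.6085      3.574     0.2224
  solve Keq expr → x = -0.2179; check Q = 0.02861

Direction: reverse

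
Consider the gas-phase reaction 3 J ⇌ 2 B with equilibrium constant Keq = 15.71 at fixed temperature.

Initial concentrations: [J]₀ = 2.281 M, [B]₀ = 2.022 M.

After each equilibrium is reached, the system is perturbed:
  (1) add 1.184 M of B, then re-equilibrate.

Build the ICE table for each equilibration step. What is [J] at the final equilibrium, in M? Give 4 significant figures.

Q₀ = 0.3445 vs Keq = 15.71 ⇒ Q<K, forward
Step 1:
                    J           B
  I             2.281       2.022
  C            -1.452      0.9682
  E            0.8287        2.99
  solve Keq expr → x = 0.4841; check Q = 15.71
Then add 1.184 M of B.
Step 2:
                    J           B
  I            0.8287       4.174
  C            0.1858     -0.1239
  E             1.015        4.05
  solve Keq expr → x = -0.06194; check Q = 15.71

[J]_eq = 1.015 M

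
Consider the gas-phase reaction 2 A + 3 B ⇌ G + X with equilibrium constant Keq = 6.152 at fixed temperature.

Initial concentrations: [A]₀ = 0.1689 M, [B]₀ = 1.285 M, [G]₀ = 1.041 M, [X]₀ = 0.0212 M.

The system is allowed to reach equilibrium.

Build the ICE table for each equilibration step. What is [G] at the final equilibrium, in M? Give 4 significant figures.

Q₀ = 0.3646 vs Keq = 6.152 ⇒ Q<K, forward
Step 1:
                  A         B         G         X
  init       0.1689     1.285     1.041    0.0212
  Δ        -0.08424   -0.1264   0.04212   0.04212
  eq        0.08466     1.159     1.083   0.06332
  solve Keq expr → x = 0.04212; check Q = 6.152

[G]_eq = 1.083 M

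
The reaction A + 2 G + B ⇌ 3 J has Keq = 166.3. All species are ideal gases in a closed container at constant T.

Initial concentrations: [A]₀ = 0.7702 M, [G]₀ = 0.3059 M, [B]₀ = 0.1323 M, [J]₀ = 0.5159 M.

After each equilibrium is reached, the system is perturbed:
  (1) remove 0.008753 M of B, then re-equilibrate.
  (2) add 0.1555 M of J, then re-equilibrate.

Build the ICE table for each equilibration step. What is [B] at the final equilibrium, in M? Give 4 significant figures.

Q₀ = 14.4 vs Keq = 166.3 ⇒ Q<K, forward
Step 1:
                  A         G         B         J
  init       0.7702    0.3059    0.1323    0.5159
  Δ         -0.0573   -0.1146   -0.0573    0.1719
  eq         0.7129    0.1913     0.075    0.6878
  solve Keq expr → x = 0.0573; check Q = 166.3
Then remove 0.008753 M of B.
Step 2:
                  A         G         B         J
  init       0.7129    0.1913   0.06625    0.6878
  Δ        0.002481  0.004962  0.002481 -0.007443
  eq         0.7154    0.1963   0.06873    0.6804
  solve Keq expr → x = -0.002481; check Q = 166.3
Then add 0.1555 M of J.
Step 3:
                  A         G         B         J
  init       0.7154    0.1963   0.06873    0.8359
  Δ          0.0138   0.02759    0.0138  -0.04139
  eq         0.7292    0.2239   0.08252    0.7945
  solve Keq expr → x = -0.0138; check Q = 166.3

[B]_eq = 0.08252 M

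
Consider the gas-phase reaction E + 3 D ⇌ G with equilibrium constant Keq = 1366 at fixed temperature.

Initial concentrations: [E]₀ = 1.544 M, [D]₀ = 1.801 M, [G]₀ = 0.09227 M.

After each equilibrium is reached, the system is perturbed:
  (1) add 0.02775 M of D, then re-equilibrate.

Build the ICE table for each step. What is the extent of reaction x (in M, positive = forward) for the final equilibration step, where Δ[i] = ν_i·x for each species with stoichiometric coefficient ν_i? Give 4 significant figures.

Q₀ = 0.01023 vs Keq = 1366 ⇒ Q<K, forward
Step 1:
                  E         D         G
  I           1.544     1.801   0.09227
  C         -0.5738    -1.721    0.5738
  E          0.9702   0.07951    0.6661
  solve Keq expr → x = 0.5738; check Q = 1366
Then add 0.02775 M of D.
Step 2:
                  E         D         G
  I          0.9702    0.1073    0.6661
  C       -0.009047  -0.02714  0.009047
  E          0.9611   0.08012    0.6751
  solve Keq expr → x = 0.009047; check Q = 1366

x = 0.009047 M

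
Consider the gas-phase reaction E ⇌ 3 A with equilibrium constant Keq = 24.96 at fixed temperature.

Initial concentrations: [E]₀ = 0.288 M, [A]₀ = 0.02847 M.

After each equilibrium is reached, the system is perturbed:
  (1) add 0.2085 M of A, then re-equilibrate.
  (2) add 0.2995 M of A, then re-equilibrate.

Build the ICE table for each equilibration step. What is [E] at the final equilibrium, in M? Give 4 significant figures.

[E]_eq = 0.06841 M

Q₀ = 8.0125e-05 vs Keq = 24.96 ⇒ Q<K, forward
Step 1:
                   E          A
  I            0.288    0.02847
  C          -0.2655     0.7965
  E           0.0225      0.825
  solve Keq expr → x = 0.2655; check Q = 24.96
Then add 0.2085 M of A.
Step 2:
                   E          A
  I           0.0225      1.033
  C          0.01589   -0.04767
  E          0.03838     0.9858
  solve Keq expr → x = -0.01589; check Q = 24.96
Then add 0.2995 M of A.
Step 3:
                   E          A
  I          0.03838      1.285
  C          0.03003   -0.09008
  E          0.06841      1.195
  solve Keq expr → x = -0.03003; check Q = 24.96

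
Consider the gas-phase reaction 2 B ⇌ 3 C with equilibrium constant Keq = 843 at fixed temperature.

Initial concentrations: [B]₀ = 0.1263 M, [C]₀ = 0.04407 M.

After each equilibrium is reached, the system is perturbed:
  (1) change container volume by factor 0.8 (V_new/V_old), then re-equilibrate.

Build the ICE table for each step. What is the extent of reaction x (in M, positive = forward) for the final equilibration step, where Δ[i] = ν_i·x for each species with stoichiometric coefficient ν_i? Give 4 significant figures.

x = -2.6546e-04 M

Q₀ = 0.005366 vs Keq = 843 ⇒ Q<K, forward
Step 1:
                    B           C
  init         0.1263     0.04407
  Δ           -0.1226      0.1838
  eq         0.003747      0.2279
  solve Keq expr → x = 0.06128; check Q = 843
Then change container volume by factor 0.8 (V_new/V_old).
Step 2:
                    B           C
  init       0.004684      0.2849
  Δ        5.3092e-04 -7.9638e-04
  eq         0.005215      0.2841
  solve Keq expr → x = -2.6546e-04; check Q = 843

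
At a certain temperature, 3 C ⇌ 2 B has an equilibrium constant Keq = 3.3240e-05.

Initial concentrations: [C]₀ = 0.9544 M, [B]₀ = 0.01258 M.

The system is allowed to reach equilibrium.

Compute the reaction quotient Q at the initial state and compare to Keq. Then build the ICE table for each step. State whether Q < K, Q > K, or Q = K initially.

Q₀ = 1.8204e-04 vs Keq = 3.3240e-05 ⇒ Q>K, reverse
Step 1:
                    C           B
  I            0.9544     0.01258
  C           0.01067   -0.007114
  E            0.9651    0.005466
  solve Keq expr → x = -0.003557; check Q = 3.3240e-05

Q₀ = 1.8204e-04; Q > K (proceeds reverse)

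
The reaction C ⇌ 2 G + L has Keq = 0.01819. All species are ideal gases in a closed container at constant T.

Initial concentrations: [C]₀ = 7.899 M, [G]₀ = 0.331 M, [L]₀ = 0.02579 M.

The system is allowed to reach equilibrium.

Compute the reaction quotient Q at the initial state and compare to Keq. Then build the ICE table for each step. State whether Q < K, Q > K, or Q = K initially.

Q₀ = 3.5771e-04; Q < K (proceeds forward)

Q₀ = 3.5771e-04 vs Keq = 0.01819 ⇒ Q<K, forward
Step 1:
                  C         G         L
  Initial     7.899     0.331   0.02579
  Change    -0.2152    0.4305    0.2152
  Equil       7.684    0.7615     0.241
  solve Keq expr → x = 0.2152; check Q = 0.01819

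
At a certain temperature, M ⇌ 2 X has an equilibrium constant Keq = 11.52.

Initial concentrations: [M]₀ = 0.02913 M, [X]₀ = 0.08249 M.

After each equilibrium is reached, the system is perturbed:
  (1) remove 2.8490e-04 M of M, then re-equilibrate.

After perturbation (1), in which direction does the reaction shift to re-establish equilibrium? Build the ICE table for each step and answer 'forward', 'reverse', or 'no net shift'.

Q₀ = 0.2336 vs Keq = 11.52 ⇒ Q<K, forward
Step 1:
                   M          X
  init       0.02913    0.08249
  Δ         -0.02749    0.05498
  eq         0.00164     0.1375
  solve Keq expr → x = 0.02749; check Q = 11.52
Then remove 2.8490e-04 M of M.
Step 2:
                   M          X
  init      0.001356     0.1375
  Δ       2.7195e-04 -5.4389e-04
  eq        0.001627     0.1369
  solve Keq expr → x = -2.7195e-04; check Q = 11.52

Direction: reverse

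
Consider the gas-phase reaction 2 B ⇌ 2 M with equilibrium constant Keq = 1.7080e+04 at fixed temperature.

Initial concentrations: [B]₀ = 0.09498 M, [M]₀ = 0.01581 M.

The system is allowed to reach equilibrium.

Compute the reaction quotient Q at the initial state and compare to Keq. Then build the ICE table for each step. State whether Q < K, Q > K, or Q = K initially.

Q₀ = 0.02771; Q < K (proceeds forward)

Q₀ = 0.02771 vs Keq = 1.7080e+04 ⇒ Q<K, forward
Step 1:
                  B         M
  init      0.09498   0.01581
  Δ        -0.09414   0.09414
  eq      8.4129e-04    0.1099
  solve Keq expr → x = 0.04707; check Q = 1.7080e+04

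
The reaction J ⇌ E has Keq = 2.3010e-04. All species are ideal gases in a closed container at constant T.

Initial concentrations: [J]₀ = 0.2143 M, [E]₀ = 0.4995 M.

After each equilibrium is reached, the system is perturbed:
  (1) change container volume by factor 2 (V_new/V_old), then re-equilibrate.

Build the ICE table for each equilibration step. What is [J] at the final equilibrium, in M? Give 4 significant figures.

[J]_eq = 0.3568 M

Q₀ = 2.331 vs Keq = 2.3010e-04 ⇒ Q>K, reverse
Step 1:
                  J         E
  Initial    0.2143    0.4995
  Change     0.4993   -0.4993
  Equil      0.7136 1.6421e-04
  solve Keq expr → x = -0.4993; check Q = 2.3010e-04
Then change container volume by factor 2 (V_new/V_old).
Step 2:
                  J         E
  Initial    0.3568 8.2104e-05
  Change          0         0
  Equil      0.3568 8.2104e-05
  solve Keq expr → x = 0; check Q = 2.3010e-04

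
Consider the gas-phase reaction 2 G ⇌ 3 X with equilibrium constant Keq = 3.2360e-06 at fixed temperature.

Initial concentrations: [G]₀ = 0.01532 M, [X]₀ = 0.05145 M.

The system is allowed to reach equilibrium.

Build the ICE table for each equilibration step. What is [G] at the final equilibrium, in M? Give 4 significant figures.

Q₀ = 0.5803 vs Keq = 3.2360e-06 ⇒ Q>K, reverse
Step 1:
                   G          X
  Initial    0.01532    0.05145
  Change     0.03299   -0.04949
  Equil      0.04831   0.001962
  solve Keq expr → x = -0.0165; check Q = 3.2360e-06

[G]_eq = 0.04831 M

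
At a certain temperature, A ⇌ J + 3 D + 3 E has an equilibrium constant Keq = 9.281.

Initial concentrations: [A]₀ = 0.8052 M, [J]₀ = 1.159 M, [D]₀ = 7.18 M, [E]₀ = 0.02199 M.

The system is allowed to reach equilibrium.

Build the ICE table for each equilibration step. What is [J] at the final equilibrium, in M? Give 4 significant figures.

[J]_eq = 1.231 M

Q₀ = 0.005665 vs Keq = 9.281 ⇒ Q<K, forward
Step 1:
                   A          J          D          E
  init        0.8052      1.159       7.18    0.02199
  Δ         -0.07233    0.07233      0.217      0.217
  eq          0.7329      1.231      7.397      0.239
  solve Keq expr → x = 0.07233; check Q = 9.281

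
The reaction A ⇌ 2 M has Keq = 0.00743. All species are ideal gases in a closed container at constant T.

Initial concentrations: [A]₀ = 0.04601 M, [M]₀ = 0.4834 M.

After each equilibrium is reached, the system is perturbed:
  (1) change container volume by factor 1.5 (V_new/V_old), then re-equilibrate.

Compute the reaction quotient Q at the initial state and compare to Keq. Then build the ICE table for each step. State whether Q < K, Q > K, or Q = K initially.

Q₀ = 5.079 vs Keq = 0.00743 ⇒ Q>K, reverse
Step 1:
                    A           M
  init        0.04601      0.4834
  Δ            0.2195      -0.439
  eq           0.2655     0.04441
  solve Keq expr → x = -0.2195; check Q = 0.00743
Then change container volume by factor 1.5 (V_new/V_old).
Step 2:
                    A           M
  init          0.177     0.02961
  Δ         -0.003165    0.006329
  eq           0.1738     0.03594
  solve Keq expr → x = 0.003165; check Q = 0.00743

Q₀ = 5.079; Q > K (proceeds reverse)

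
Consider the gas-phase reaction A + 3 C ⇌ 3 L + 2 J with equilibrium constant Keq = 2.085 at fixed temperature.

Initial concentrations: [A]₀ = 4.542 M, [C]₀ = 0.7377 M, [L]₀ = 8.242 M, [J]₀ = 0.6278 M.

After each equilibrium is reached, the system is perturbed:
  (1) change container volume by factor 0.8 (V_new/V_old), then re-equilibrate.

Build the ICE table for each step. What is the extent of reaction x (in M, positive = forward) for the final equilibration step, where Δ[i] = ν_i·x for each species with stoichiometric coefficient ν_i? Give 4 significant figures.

x = -0.01066 M

Q₀ = 121 vs Keq = 2.085 ⇒ Q>K, reverse
Step 1:
                  A         C         L         J
  Initial     4.542    0.7377     8.242    0.6278
  Change     0.1992    0.5975   -0.5975   -0.3983
  Equil       4.741     1.335     7.645    0.2295
  solve Keq expr → x = -0.1992; check Q = 2.085
Then change container volume by factor 0.8 (V_new/V_old).
Step 2:
                  A         C         L         J
  Initial     5.926     1.669     9.556    0.2869
  Change    0.01066   0.03197  -0.03197  -0.02131
  Equil       5.937     1.701     9.524    0.2656
  solve Keq expr → x = -0.01066; check Q = 2.085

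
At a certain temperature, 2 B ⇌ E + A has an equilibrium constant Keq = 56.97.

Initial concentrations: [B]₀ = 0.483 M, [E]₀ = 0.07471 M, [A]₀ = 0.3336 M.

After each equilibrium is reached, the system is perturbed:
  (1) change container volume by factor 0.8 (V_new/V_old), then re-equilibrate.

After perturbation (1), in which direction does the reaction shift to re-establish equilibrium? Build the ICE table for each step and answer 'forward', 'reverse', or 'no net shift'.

Q₀ = 0.1068 vs Keq = 56.97 ⇒ Q<K, forward
Step 1:
                    B           E           A
  I             0.483     0.07471      0.3336
  C           -0.4302      0.2151      0.2151
  E           0.05283      0.2898      0.5487
  solve Keq expr → x = 0.2151; check Q = 56.97
Then change container volume by factor 0.8 (V_new/V_old).
Step 2:
                    B           E           A
  I           0.06604      0.3622      0.6859
  C                 0           0           0
  E           0.06604      0.3622      0.6859
  solve Keq expr → x = 0; check Q = 56.97

Direction: no net shift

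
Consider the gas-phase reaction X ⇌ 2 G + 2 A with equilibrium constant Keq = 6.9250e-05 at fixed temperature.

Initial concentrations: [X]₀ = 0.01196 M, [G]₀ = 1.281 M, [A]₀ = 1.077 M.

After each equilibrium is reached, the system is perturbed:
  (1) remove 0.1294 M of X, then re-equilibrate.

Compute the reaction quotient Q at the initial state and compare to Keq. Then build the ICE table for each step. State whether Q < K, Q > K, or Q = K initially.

Q₀ = 159.1 vs Keq = 6.9250e-05 ⇒ Q>K, reverse
Step 1:
                   X          G          A
  I          0.01196      1.281      1.077
  C           0.5253     -1.051     -1.051
  E           0.5372     0.2305    0.02647
  solve Keq expr → x = -0.5253; check Q = 6.9250e-05
Then remove 0.1294 M of X.
Step 2:
                   X          G          A
  I           0.4078     0.2305    0.02647
  C         0.001527  -0.003053  -0.003053
  E           0.4094     0.2274    0.02341
  solve Keq expr → x = -0.001527; check Q = 6.9250e-05

Q₀ = 159.1; Q > K (proceeds reverse)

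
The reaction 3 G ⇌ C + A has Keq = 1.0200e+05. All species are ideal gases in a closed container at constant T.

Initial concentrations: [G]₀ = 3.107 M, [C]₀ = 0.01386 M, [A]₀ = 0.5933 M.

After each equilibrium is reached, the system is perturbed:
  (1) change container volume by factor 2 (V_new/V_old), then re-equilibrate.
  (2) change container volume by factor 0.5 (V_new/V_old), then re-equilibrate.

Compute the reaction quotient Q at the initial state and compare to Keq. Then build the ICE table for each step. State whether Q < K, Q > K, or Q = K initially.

Q₀ = 2.7417e-04 vs Keq = 1.0200e+05 ⇒ Q<K, forward
Step 1:
                  G         C         A
  Initial     3.107   0.01386    0.5933
  Change     -3.082     1.027     1.027
  Equil     0.02548     1.041      1.62
  solve Keq expr → x = 1.027; check Q = 1.0200e+05
Then change container volume by factor 2 (V_new/V_old).
Step 2:
                  G         C         A
  Initial   0.01274    0.5205    0.8102
  Change   0.003293 -0.001098 -0.001098
  Equil     0.01603    0.5194    0.8091
  solve Keq expr → x = -0.001098; check Q = 1.0200e+05
Then change container volume by factor 0.5 (V_new/V_old).
Step 3:
                  G         C         A
  Initial   0.03206     1.039     1.618
  Change  -0.006585  0.002195  0.002195
  Equil     0.02548     1.041      1.62
  solve Keq expr → x = 0.002195; check Q = 1.0200e+05

Q₀ = 2.7417e-04; Q < K (proceeds forward)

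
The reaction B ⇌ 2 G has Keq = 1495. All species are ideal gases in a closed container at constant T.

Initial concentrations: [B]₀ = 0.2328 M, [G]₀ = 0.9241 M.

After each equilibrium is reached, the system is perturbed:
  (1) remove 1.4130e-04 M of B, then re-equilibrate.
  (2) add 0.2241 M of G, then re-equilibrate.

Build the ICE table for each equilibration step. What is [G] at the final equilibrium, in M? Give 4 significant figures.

[G]_eq = 1.61 M

Q₀ = 3.668 vs Keq = 1495 ⇒ Q<K, forward
Step 1:
                    B           G
  init         0.2328      0.9241
  Δ           -0.2315       0.463
  eq         0.001287       1.387
  solve Keq expr → x = 0.2315; check Q = 1495
Then remove 1.4130e-04 M of B.
Step 2:
                    B           G
  init       0.001146       1.387
  Δ        1.4078e-04 -2.8156e-04
  eq         0.001287       1.387
  solve Keq expr → x = -1.4078e-04; check Q = 1495
Then add 0.2241 M of G.
Step 3:
                    B           G
  init       0.001287       1.611
  Δ        4.4744e-04 -8.9488e-04
  eq         0.001734        1.61
  solve Keq expr → x = -4.4744e-04; check Q = 1495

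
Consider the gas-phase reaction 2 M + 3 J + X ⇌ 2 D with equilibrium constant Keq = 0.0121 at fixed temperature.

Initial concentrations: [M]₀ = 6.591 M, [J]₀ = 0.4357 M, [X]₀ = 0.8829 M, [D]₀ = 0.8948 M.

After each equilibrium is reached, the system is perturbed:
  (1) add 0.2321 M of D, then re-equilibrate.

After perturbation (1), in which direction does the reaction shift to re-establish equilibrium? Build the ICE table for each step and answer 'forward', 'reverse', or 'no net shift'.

Q₀ = 0.2524 vs Keq = 0.0121 ⇒ Q>K, reverse
Step 1:
                    M           J           X           D
  Initial       6.591      0.4357      0.8829      0.8948
  Change       0.2834      0.4252      0.1417     -0.2834
  Equil         6.874      0.8609       1.025      0.6114
  solve Keq expr → x = -0.1417; check Q = 0.0121
Then add 0.2321 M of D.
Step 2:
                    M           J           X           D
  Initial       6.874      0.8609       1.025      0.8435
  Change      0.07892      0.1184     0.03946    -0.07892
  Equil         6.953      0.9792       1.064      0.7645
  solve Keq expr → x = -0.03946; check Q = 0.0121

Direction: reverse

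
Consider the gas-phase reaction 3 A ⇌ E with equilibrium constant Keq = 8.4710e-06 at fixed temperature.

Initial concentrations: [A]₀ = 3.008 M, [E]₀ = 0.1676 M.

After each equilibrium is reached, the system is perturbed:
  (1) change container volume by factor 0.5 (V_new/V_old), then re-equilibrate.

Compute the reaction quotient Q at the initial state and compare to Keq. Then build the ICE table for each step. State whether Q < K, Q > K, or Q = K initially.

Q₀ = 0.006158; Q > K (proceeds reverse)

Q₀ = 0.006158 vs Keq = 8.4710e-06 ⇒ Q>K, reverse
Step 1:
                   A          E
  I            3.008     0.1676
  C           0.5017    -0.1672
  E             3.51 3.6622e-04
  solve Keq expr → x = -0.1672; check Q = 8.4710e-06
Then change container volume by factor 0.5 (V_new/V_old).
Step 2:
                   A          E
  I            7.019 7.3245e-04
  C        -0.006567   0.002189
  E            7.013   0.002922
  solve Keq expr → x = 0.002189; check Q = 8.4710e-06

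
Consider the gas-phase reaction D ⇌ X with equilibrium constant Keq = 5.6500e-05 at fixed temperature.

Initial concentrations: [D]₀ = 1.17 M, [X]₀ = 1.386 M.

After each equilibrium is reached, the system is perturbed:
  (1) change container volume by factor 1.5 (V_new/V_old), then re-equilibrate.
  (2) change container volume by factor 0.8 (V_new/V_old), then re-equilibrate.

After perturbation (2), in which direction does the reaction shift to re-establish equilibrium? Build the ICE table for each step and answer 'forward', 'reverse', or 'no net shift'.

Direction: no net shift

Q₀ = 1.185 vs Keq = 5.6500e-05 ⇒ Q>K, reverse
Step 1:
                   D          X
  I             1.17      1.386
  C            1.386     -1.386
  E            2.556 1.4441e-04
  solve Keq expr → x = -1.386; check Q = 5.6500e-05
Then change container volume by factor 1.5 (V_new/V_old).
Step 2:
                   D          X
  I            1.704 9.6271e-05
  C                0          0
  E            1.704 9.6271e-05
  solve Keq expr → x = 0; check Q = 5.6500e-05
Then change container volume by factor 0.8 (V_new/V_old).
Step 3:
                   D          X
  I             2.13 1.2034e-04
  C                0          0
  E             2.13 1.2034e-04
  solve Keq expr → x = 0; check Q = 5.6500e-05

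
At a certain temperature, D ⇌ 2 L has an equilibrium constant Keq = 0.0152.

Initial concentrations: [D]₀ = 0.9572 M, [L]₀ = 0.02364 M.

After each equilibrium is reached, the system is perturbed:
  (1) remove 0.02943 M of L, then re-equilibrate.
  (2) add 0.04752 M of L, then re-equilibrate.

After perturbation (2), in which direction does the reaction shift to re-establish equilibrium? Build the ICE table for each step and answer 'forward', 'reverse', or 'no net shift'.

Q₀ = 5.8384e-04 vs Keq = 0.0152 ⇒ Q<K, forward
Step 1:
                    D           L
  I            0.9572     0.02364
  C          -0.04699     0.09398
  E            0.9102      0.1176
  solve Keq expr → x = 0.04699; check Q = 0.0152
Then remove 0.02943 M of L.
Step 2:
                    D           L
  I            0.9102     0.08819
  C          -0.01425     0.02851
  E             0.896      0.1167
  solve Keq expr → x = 0.01425; check Q = 0.0152
Then add 0.04752 M of L.
Step 3:
                    D           L
  I             0.896      0.1642
  C           0.02302    -0.04603
  E             0.919      0.1182
  solve Keq expr → x = -0.02302; check Q = 0.0152

Direction: reverse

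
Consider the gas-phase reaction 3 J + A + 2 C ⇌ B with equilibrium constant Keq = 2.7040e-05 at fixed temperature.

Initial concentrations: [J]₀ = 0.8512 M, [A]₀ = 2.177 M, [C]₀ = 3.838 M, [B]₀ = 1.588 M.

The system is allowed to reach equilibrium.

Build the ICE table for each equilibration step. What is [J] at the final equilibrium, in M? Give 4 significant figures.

[J]_eq = 4.565 M

Q₀ = 0.08029 vs Keq = 2.7040e-05 ⇒ Q>K, reverse
Step 1:
                   J          A          C          B
  init        0.8512      2.177      3.838      1.588
  Δ            3.714      1.238      2.476     -1.238
  eq           4.565      3.415      6.314     0.3501
  solve Keq expr → x = -1.238; check Q = 2.7040e-05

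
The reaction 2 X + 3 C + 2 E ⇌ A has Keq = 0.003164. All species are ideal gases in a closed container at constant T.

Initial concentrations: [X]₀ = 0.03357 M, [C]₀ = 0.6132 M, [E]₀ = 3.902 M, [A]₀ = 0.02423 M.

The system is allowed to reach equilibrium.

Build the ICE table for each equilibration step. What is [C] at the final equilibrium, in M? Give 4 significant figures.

Q₀ = 6.124 vs Keq = 0.003164 ⇒ Q>K, reverse
Step 1:
                   X          C          E          A
  Initial    0.03357     0.6132      3.902    0.02423
  Change     0.04825    0.07237    0.04825   -0.02412
  Equil      0.08182     0.6856       3.95 1.0649e-04
  solve Keq expr → x = -0.02412; check Q = 0.003164

[C]_eq = 0.6856 M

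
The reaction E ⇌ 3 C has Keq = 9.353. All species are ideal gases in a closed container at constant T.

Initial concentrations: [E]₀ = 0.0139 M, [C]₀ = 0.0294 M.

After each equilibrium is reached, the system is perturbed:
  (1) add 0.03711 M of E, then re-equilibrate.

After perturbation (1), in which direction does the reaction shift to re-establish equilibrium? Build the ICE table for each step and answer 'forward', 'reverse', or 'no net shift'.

Q₀ = 0.001828 vs Keq = 9.353 ⇒ Q<K, forward
Step 1:
                  E         C
  I          0.0139    0.0294
  C        -0.01386   0.04159
  E       3.8243e-05   0.07099
  solve Keq expr → x = 0.01386; check Q = 9.353
Then add 0.03711 M of E.
Step 2:
                  E         C
  I         0.03715   0.07099
  C        -0.03652    0.1096
  E       6.2920e-04    0.1805
  solve Keq expr → x = 0.03652; check Q = 9.353

Direction: forward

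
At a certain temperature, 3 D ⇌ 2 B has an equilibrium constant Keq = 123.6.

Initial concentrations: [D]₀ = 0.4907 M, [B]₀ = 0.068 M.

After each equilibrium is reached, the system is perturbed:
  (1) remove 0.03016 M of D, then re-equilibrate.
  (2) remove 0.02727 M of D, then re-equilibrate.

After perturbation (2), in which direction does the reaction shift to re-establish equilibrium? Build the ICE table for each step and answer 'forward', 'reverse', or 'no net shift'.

Direction: reverse

Q₀ = 0.03914 vs Keq = 123.6 ⇒ Q<K, forward
Step 1:
                  D         B
  init       0.4907     0.068
  Δ         -0.3946    0.2631
  eq        0.09608    0.3311
  solve Keq expr → x = 0.1315; check Q = 123.6
Then remove 0.03016 M of D.
Step 2:
                  D         B
  init      0.06592    0.3311
  Δ         0.02669  -0.01779
  eq         0.0926    0.3133
  solve Keq expr → x = -0.008896; check Q = 123.6
Then remove 0.02727 M of D.
Step 3:
                  D         B
  init      0.06533    0.3133
  Δ         0.02408  -0.01605
  eq        0.08941    0.2972
  solve Keq expr → x = -0.008026; check Q = 123.6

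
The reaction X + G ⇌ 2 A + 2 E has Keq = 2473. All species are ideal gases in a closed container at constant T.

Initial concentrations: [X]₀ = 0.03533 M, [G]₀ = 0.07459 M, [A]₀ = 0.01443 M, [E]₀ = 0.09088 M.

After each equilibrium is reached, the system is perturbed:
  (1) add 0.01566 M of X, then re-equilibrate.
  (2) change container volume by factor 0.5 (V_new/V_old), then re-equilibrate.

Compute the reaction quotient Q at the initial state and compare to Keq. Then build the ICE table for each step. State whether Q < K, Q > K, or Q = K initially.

Q₀ = 6.5260e-04; Q < K (proceeds forward)

Q₀ = 6.5260e-04 vs Keq = 2473 ⇒ Q<K, forward
Step 1:
                   X          G          A          E
  Initial    0.03533    0.07459    0.01443    0.09088
  Change    -0.03533   -0.03533    0.07066    0.07066
  Equil   1.9456e-06    0.03926    0.08509     0.1615
  solve Keq expr → x = 0.03533; check Q = 2473
Then add 0.01566 M of X.
Step 2:
                   X          G          A          E
  Initial    0.01566    0.03926    0.08509     0.1615
  Change    -0.01565   -0.01565    0.03131    0.03131
  Equil   8.6291e-06    0.02361     0.1164     0.1928
  solve Keq expr → x = 0.01565; check Q = 2473
Then change container volume by factor 0.5 (V_new/V_old).
Step 3:
                   X          G          A          E
  Initial 1.7258e-05    0.04722     0.2328     0.3857
  Change  5.1601e-05 5.1601e-05 -1.0320e-04 -1.0320e-04
  Equil   6.8859e-05    0.04727     0.2327     0.3856
  solve Keq expr → x = -5.1601e-05; check Q = 2473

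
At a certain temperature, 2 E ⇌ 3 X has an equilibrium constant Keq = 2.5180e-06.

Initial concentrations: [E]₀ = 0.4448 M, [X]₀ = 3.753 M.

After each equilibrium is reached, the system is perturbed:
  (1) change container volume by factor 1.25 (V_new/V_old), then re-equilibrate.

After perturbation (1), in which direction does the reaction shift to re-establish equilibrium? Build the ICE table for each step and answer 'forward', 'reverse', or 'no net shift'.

Direction: forward

Q₀ = 267.2 vs Keq = 2.5180e-06 ⇒ Q>K, reverse
Step 1:
                  E         X
  init       0.4448     3.753
  Δ           2.483    -3.725
  eq          2.928   0.02785
  solve Keq expr → x = -1.242; check Q = 2.5180e-06
Then change container volume by factor 1.25 (V_new/V_old).
Step 2:
                  E         X
  init        2.343   0.02228
  Δ       -0.001142  0.001712
  eq          2.341   0.02399
  solve Keq expr → x = 5.7078e-04; check Q = 2.5180e-06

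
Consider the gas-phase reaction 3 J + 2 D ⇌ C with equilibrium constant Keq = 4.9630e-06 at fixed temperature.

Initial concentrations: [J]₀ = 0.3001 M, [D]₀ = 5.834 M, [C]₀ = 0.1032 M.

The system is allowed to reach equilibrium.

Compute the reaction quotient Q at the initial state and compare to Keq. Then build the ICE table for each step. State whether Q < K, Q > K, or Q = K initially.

Q₀ = 0.1122; Q > K (proceeds reverse)

Q₀ = 0.1122 vs Keq = 4.9630e-06 ⇒ Q>K, reverse
Step 1:
                   J          D          C
  Initial     0.3001      5.834     0.1032
  Change      0.3095     0.2063    -0.1032
  Equil       0.6096       6.04 4.1016e-05
  solve Keq expr → x = -0.1032; check Q = 4.9630e-06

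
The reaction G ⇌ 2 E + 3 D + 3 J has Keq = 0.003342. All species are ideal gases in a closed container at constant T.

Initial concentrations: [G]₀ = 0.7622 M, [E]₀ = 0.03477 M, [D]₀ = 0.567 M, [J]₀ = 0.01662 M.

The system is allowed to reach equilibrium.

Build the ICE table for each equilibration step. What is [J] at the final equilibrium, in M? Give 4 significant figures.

Q₀ = 1.3273e-09 vs Keq = 0.003342 ⇒ Q<K, forward
Step 1:
                  G         E         D         J
  init       0.7622   0.03477     0.567   0.01662
  Δ         -0.1121    0.2242    0.3363    0.3363
  eq         0.6501     0.259    0.9033    0.3529
  solve Keq expr → x = 0.1121; check Q = 0.003342

[J]_eq = 0.3529 M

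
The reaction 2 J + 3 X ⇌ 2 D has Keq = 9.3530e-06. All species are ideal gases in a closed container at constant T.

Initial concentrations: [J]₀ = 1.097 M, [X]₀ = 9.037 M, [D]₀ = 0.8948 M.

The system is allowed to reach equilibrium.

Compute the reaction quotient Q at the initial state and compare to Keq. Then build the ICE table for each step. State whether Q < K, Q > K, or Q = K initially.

Q₀ = 9.0150e-04 vs Keq = 9.3530e-06 ⇒ Q>K, reverse
Step 1:
                    J           X           D
  I             1.097       9.037      0.8948
  C            0.7165       1.075     -0.7165
  E             1.813       10.11      0.1783
  solve Keq expr → x = -0.3582; check Q = 9.3530e-06

Q₀ = 9.0150e-04; Q > K (proceeds reverse)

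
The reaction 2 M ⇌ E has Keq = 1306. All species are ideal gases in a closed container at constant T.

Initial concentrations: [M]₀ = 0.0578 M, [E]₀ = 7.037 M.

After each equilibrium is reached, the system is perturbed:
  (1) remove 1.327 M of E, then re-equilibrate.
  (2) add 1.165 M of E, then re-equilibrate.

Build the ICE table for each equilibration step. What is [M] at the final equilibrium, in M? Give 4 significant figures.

Q₀ = 2106 vs Keq = 1306 ⇒ Q>K, reverse
Step 1:
                   M          E
  Initial     0.0578      7.037
  Change     0.01556  -0.007782
  Equil      0.07336      7.029
  solve Keq expr → x = -0.007782; check Q = 1306
Then remove 1.327 M of E.
Step 2:
                   M          E
  Initial    0.07336      5.702
  Change   -0.007266   0.003633
  Equil       0.0661      5.706
  solve Keq expr → x = 0.003633; check Q = 1306
Then add 1.165 M of E.
Step 3:
                   M          E
  Initial     0.0661      6.871
  Change    0.006418  -0.003209
  Equil      0.07252      6.868
  solve Keq expr → x = -0.003209; check Q = 1306

[M]_eq = 0.07252 M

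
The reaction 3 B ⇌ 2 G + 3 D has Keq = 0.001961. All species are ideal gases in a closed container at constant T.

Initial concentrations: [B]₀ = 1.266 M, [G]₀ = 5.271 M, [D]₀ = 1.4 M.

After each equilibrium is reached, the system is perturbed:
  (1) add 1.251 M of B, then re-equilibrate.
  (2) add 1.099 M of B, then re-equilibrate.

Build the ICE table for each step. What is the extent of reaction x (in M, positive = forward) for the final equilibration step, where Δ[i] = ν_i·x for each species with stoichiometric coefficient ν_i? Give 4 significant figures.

x = 0.01586 M

Q₀ = 37.57 vs Keq = 0.001961 ⇒ Q>K, reverse
Step 1:
                  B         G         D
  Initial     1.266     5.271       1.4
  Change      1.282   -0.8544    -1.282
  Equil       2.548     4.417    0.1185
  solve Keq expr → x = -0.4272; check Q = 0.001961
Then add 1.251 M of B.
Step 2:
                  B         G         D
  Initial     3.799     4.417    0.1185
  Change   -0.05468   0.03645   0.05468
  Equil       3.744     4.453    0.1731
  solve Keq expr → x = 0.01823; check Q = 0.001961
Then add 1.099 M of B.
Step 3:
                  B         G         D
  Initial     4.843     4.453    0.1731
  Change   -0.04757   0.03172   0.04757
  Equil       4.795     4.485    0.2207
  solve Keq expr → x = 0.01586; check Q = 0.001961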